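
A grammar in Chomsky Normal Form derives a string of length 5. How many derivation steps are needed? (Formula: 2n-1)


Chomsky Normal Form derivation:
String length n = 5
Each step either:
  - Splits a nonterminal into two (n-1 such steps)
  - Converts a nonterminal to terminal (n such steps)
Total = (n-1) + n = 2n - 1
= 2(5) - 1
= 10 - 1
= 9

9


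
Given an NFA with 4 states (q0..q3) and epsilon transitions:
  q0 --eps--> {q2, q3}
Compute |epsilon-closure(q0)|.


Starting from q0
Initialize closure = {q0}
Follow epsilon from q0 -> add q2
Follow epsilon from q0 -> add q3
Final closure: {q0, q2, q3}
Size = 3

3


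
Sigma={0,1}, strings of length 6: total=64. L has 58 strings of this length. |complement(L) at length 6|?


Alphabet: {0,1}
String length: 6
Total strings of length 6 = 2^6 = 64
Strings in L = 58
Complement = total - |L|
= 64 - 58
= 6

6


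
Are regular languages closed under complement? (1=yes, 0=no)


Regular languages are closed under:
- Union (DFA product construction)
- Intersection (DFA product construction)
- Complement (swap accept/reject states)
- Concatenation (NFA construction)
- Kleene star (NFA construction)
complement is in this list
Therefore: closed

1


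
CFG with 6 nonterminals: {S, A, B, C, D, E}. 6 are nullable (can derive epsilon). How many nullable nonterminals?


Nonterminals: {S, A, B, C, D, E}
A nonterminal is nullable if it can derive epsilon
Counting nullable nonterminals: 6
Total nullable = 6

6


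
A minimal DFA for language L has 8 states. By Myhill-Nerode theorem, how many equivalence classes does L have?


Myhill-Nerode theorem:
Number of equivalence classes = number of states in minimal DFA
Minimal DFA states = 8
Therefore equivalence classes = 8

8


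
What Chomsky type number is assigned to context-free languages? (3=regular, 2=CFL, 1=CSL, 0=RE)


Chomsky hierarchy levels:
  Type 3: Regular (DFA/NFA/regex)
  Type 2: Context-free (PDA)
  Type 1: Context-sensitive
  Type 0: Recursively enumerable (TM)
'context-free' corresponds to Type 2

2


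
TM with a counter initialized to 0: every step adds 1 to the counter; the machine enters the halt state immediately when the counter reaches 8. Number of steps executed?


Counter starts at 0. Counting sequence:
  Step 1: counter = 1
  Step 2: counter = 2
  Step 3: counter = 3
  Step 4: counter = 4
  Step 5: counter = 5
  Step 6: counter = 6
  Step 7: counter = 7
  Step 8: counter = 8
Counter reached 8 -> halt
Total steps = 8

8


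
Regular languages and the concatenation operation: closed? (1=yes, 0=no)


Regular languages are closed under all standard operations:
- Union: Yes (product construction)
- Intersection: Yes (product construction)
- Complement: Yes (swap accept/reject)
- Concatenation: Yes (NFA construction)
Operation: concatenation -> Closed

1


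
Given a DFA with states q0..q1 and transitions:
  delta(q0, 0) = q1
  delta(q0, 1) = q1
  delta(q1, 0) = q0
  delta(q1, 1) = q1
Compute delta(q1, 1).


Looking up transition function:
delta(q1, 1) in the table
Row: q1, Column: 1
Result: q1

q1


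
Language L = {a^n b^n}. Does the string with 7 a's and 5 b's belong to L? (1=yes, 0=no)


Language requires equal numbers of a's and b's
PDA pushes for each 'a', pops for each 'b'
Number of a's = 7
Number of b's = 5
7 != 5 -> Reject

0


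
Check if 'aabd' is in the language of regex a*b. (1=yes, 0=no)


Pattern: a*b
String: 'aabd'
Pattern requires: zero or more 'a's followed by exactly one 'b'
Found 2 leading 'a's
Remaining: 'bd'
Remaining is not 'b' -> no match
Result: 0

0


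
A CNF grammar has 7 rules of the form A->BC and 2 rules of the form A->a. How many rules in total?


CNF allows two rule forms:
  A -> BC (binary): 7 rules
  A -> a (terminal): 2 rules
Total = 7 + 2 = 9

9


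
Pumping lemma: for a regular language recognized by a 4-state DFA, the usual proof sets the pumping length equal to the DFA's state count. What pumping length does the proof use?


Pumping lemma for regular languages (standard proof):
Take p = |Q|, the number of DFA states.
Any string of length >= |Q| passes through |Q|+1 states while reading its first |Q| symbols,
so by pigeonhole some state repeats, giving the loop that can be pumped.
Here |Q| = 4
Therefore the proof uses p = 4

4


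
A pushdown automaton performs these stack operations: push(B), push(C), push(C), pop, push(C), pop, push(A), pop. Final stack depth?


Tracing stack operations:
  push(B) -> stack = [B], depth=1
  push(C) -> stack = [B,C], depth=2
  push(C) -> stack = [B,C,C], depth=3
  pop -> removed C, stack = [B,C], depth=2
  push(C) -> stack = [B,C,C], depth=3
  pop -> removed C, stack = [B,C], depth=2
  push(A) -> stack = [B,C,A], depth=3
  pop -> removed A, stack = [B,C], depth=2
Final depth = 2

2


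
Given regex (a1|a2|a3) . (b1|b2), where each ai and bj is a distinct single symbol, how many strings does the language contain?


First group: 3 alternatives
Second group: 2 alternatives
Concatenation: each choice from group 1 pairs with each from group 2
Total = 3 x 2 = 6

6


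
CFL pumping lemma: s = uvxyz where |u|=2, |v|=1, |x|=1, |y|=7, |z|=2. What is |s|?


|s| = |u| + |v| + |x| + |y| + |z|
= 2 + 1 + 1 + 7 + 2
= 3 + 1 + 9
= 4 + 9
= 13

13


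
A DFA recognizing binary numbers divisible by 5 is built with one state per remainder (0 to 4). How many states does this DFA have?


Divisibility by 5 is tracked via the remainder mod 5: 0, 1, ..., 4
The construction assigns one state to each remainder
Number of remainders = 5

5


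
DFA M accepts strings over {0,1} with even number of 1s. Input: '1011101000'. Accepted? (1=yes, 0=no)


DFA has 2 states: q_even (start, accept=yes) and q_odd
Processing string '1011101000' character by character:
  Position 0: read '1', 1-count=1 -> q_odd
  Position 1: read '0', 1-count=1 -> q_odd (no change)
  Position 2: read '1', 1-count=2 -> q_even
  Position 3: read '1', 1-count=3 -> q_odd
  Position 4: read '1', 1-count=4 -> q_even
  Position 5: read '0', 1-count=4 -> q_even (no change)
  Position 6: read '1', 1-count=5 -> q_odd
  Position 7: read '0', 1-count=5 -> q_odd (no change)
  Position 8: read '0', 1-count=5 -> q_odd (no change)
  Position 9: read '0', 1-count=5 -> q_odd (no change)
Final state: q_odd, total 1s = 5 (odd); the DFA requires an even count -> reject

0


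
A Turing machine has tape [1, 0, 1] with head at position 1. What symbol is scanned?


Tape: [1, 0, 1]
Positions: 0 1 2
Values:    1 0 1
Head at position 1
tape[1] = 0

0


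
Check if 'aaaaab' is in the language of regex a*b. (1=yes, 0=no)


Pattern: a*b
String: 'aaaaab'
Pattern requires: zero or more 'a's followed by exactly one 'b'
Found 5 leading 'a's
Remaining: 'b'
Remaining is exactly 'b' -> match
Result: 1

1


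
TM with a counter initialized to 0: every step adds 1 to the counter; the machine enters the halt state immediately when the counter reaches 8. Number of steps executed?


Counter starts at 0. Counting sequence:
  Step 1: counter = 1
  Step 2: counter = 2
  Step 3: counter = 3
  Step 4: counter = 4
  Step 5: counter = 5
  Step 6: counter = 6
  Step 7: counter = 7
  Step 8: counter = 8
Counter reached 8 -> halt
Total steps = 8

8


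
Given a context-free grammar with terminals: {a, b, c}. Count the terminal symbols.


Terminal symbols: a, b, c
Counting each: a (#1), b (#2), c (#3)
Total = 3

3


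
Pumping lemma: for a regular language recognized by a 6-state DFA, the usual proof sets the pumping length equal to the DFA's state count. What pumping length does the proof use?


Pumping lemma for regular languages (standard proof):
Take p = |Q|, the number of DFA states.
Any string of length >= |Q| passes through |Q|+1 states while reading its first |Q| symbols,
so by pigeonhole some state repeats, giving the loop that can be pumped.
Here |Q| = 6
Therefore the proof uses p = 6

6


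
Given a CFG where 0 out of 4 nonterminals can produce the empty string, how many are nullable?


Nonterminals: {S, A, B, C}
A nonterminal is nullable if it can derive epsilon
Counting nullable nonterminals: 0
Total nullable = 0

0


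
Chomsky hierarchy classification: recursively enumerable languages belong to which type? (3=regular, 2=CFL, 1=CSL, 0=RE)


Chomsky hierarchy levels:
  Type 3: Regular (DFA/NFA/regex)
  Type 2: Context-free (PDA)
  Type 1: Context-sensitive
  Type 0: Recursively enumerable (TM)
'recursively enumerable' corresponds to Type 0

0


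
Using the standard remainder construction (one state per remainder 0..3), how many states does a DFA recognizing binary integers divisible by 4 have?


Divisibility by 4 is tracked via the remainder mod 4: 0, 1, ..., 3
The construction assigns one state to each remainder
Number of remainders = 4

4


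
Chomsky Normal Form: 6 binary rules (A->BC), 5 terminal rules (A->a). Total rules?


CNF allows two rule forms:
  A -> BC (binary): 6 rules
  A -> a (terminal): 5 rules
Total = 6 + 5 = 11

11


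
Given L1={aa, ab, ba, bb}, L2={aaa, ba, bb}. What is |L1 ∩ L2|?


L1 = {aa, ab, ba, bb}
L2 = {aaa, ba, bb}
Checking each string in L1 against L2:
  'aa': in L2? No
  'ab': in L2? No
  'ba': in L2? Yes
  'bb': in L2? Yes
Intersection = {ba, bb}
|L1 ∩ L2| = 2

2


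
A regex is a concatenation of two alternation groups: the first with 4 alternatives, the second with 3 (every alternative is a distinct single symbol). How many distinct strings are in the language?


First group: 4 alternatives
Second group: 3 alternatives
Concatenation: each choice from group 1 pairs with each from group 2
Total = 4 x 3 = 12

12


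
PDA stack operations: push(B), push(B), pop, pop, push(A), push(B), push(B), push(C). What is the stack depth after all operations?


Tracing stack operations:
  push(B) -> stack = [B], depth=1
  push(B) -> stack = [B,B], depth=2
  pop -> removed B, stack = [B], depth=1
  pop -> removed B, stack = [], depth=0
  push(A) -> stack = [A], depth=1
  push(B) -> stack = [A,B], depth=2
  push(B) -> stack = [A,B,B], depth=3
  push(C) -> stack = [A,B,B,C], depth=4
Final depth = 4

4


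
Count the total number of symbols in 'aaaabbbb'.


String: 'aaaabbbb'
Counting characters:
  'a' appears 4 time(s)
  'b' appears 4 time(s)
Total length = 4 + 4 = 8

8


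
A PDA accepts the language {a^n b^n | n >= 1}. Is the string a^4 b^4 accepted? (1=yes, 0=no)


Language requires equal numbers of a's and b's
PDA pushes for each 'a', pops for each 'b'
Number of a's = 4
Number of b's = 4
4 == 4 -> Accept

1


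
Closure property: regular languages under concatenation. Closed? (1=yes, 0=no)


Regular languages are closed under:
- Union (DFA product construction)
- Intersection (DFA product construction)
- Complement (swap accept/reject states)
- Concatenation (NFA construction)
- Kleene star (NFA construction)
concatenation is in this list
Therefore: closed

1


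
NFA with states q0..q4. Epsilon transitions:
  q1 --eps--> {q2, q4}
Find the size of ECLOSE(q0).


Starting from q0
Initialize closure = {q0}
q0 has no outgoing epsilon transitions -> nothing to add
Final closure: {q0}
Size = 1

1


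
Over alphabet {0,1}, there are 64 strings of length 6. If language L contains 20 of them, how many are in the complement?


Alphabet: {0,1}
String length: 6
Total strings of length 6 = 2^6 = 64
Strings in L = 20
Complement = total - |L|
= 64 - 20
= 44

44


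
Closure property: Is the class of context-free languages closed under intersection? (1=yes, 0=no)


CFL closure properties:
  Closed under: union, concatenation, Kleene star
  NOT closed under: intersection, complement
Operation 'intersection' is in not-closed list -> No (not closed)

0


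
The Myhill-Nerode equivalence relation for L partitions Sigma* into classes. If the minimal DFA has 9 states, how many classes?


Myhill-Nerode theorem:
Number of equivalence classes = number of states in minimal DFA
Minimal DFA states = 9
Therefore equivalence classes = 9

9


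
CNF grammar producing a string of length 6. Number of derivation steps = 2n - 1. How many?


Chomsky Normal Form derivation:
String length n = 6
Each step either:
  - Splits a nonterminal into two (n-1 such steps)
  - Converts a nonterminal to terminal (n such steps)
Total = (n-1) + n = 2n - 1
= 2(6) - 1
= 12 - 1
= 11

11


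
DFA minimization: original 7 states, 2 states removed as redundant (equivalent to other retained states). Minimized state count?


Original DFA: 7 states
Redundant states removed: 2
Minimized states = original - removed
= 7 - 2
= 5

5


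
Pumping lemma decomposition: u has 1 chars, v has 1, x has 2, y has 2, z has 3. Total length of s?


|s| = |u| + |v| + |x| + |y| + |z|
= 1 + 1 + 2 + 2 + 3
= 2 + 2 + 5
= 4 + 5
= 9

9


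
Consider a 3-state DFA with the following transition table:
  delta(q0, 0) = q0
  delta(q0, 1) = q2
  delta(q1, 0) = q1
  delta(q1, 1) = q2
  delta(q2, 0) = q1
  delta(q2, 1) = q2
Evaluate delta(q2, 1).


Looking up transition function:
delta(q2, 1) in the table
Row: q2, Column: 1
Result: q2

q2


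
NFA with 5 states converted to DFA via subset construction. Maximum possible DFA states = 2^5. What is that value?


NFA has 5 states
Subset construction: each DFA state = subset of NFA states
Maximum subsets = 2^5
2^5 = 32

32


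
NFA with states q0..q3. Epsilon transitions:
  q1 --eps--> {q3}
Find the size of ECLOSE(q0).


Starting from q0
Initialize closure = {q0}
q0 has no outgoing epsilon transitions -> nothing to add
Final closure: {q0}
Size = 1

1


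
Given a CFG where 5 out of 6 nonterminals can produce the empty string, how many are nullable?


Nonterminals: {S, A, B, C, D, E}
A nonterminal is nullable if it can derive epsilon
Counting nullable nonterminals: 5
Total nullable = 5

5


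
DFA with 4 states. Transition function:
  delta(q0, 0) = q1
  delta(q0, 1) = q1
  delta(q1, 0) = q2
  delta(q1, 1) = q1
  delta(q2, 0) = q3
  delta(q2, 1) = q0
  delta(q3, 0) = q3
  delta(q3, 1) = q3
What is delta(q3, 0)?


Looking up transition function:
delta(q3, 0) in the table
Row: q3, Column: 0
Result: q3

q3


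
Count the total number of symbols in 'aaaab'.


String: 'aaaab'
Counting characters:
  'a' appears 4 time(s)
  'b' appears 1 time(s)
Total length = 4 + 1 = 5

5


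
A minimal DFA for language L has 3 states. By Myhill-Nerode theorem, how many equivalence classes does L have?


Myhill-Nerode theorem:
Number of equivalence classes = number of states in minimal DFA
Minimal DFA states = 3
Therefore equivalence classes = 3

3


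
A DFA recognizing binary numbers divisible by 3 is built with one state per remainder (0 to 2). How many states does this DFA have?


Divisibility by 3 is tracked via the remainder mod 3: 0, 1, ..., 2
The construction assigns one state to each remainder
Number of remainders = 3

3


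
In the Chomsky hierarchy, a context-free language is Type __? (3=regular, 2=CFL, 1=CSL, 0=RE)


Chomsky hierarchy levels:
  Type 3: Regular (DFA/NFA/regex)
  Type 2: Context-free (PDA)
  Type 1: Context-sensitive
  Type 0: Recursively enumerable (TM)
'context-free' corresponds to Type 2

2


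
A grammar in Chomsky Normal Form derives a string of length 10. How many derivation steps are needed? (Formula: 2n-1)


Chomsky Normal Form derivation:
String length n = 10
Each step either:
  - Splits a nonterminal into two (n-1 such steps)
  - Converts a nonterminal to terminal (n such steps)
Total = (n-1) + n = 2n - 1
= 2(10) - 1
= 20 - 1
= 19

19


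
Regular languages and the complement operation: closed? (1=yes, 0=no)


Regular languages are closed under all standard operations:
- Union: Yes (product construction)
- Intersection: Yes (product construction)
- Complement: Yes (swap accept/reject)
- Concatenation: Yes (NFA construction)
Operation: complement -> Closed

1


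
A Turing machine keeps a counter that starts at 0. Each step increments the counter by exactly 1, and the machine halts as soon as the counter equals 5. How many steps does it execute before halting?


Counter starts at 0. Counting sequence:
  Step 1: counter = 1
  Step 2: counter = 2
  Step 3: counter = 3
  Step 4: counter = 4
  Step 5: counter = 5
Counter reached 5 -> halt
Total steps = 5

5


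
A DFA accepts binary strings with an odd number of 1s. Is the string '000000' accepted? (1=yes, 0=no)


DFA has 2 states: q_even (start, accept=no) and q_odd
Processing string '000000' character by character:
  Position 0: read '0', 1-count=0 -> q_even (no change)
  Position 1: read '0', 1-count=0 -> q_even (no change)
  Position 2: read '0', 1-count=0 -> q_even (no change)
  Position 3: read '0', 1-count=0 -> q_even (no change)
  Position 4: read '0', 1-count=0 -> q_even (no change)
  Position 5: read '0', 1-count=0 -> q_even (no change)
Final state: q_even, total 1s = 0 (even); the DFA requires an odd count -> reject

0


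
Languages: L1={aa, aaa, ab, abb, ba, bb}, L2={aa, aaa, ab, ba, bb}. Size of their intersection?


L1 = {aa, aaa, ab, abb, ba, bb}
L2 = {aa, aaa, ab, ba, bb}
Checking each string in L1 against L2:
  'aa': in L2? Yes
  'aaa': in L2? Yes
  'ab': in L2? Yes
  'abb': in L2? No
  'ba': in L2? Yes
  'bb': in L2? Yes
Intersection = {aa, aaa, ab, ba, bb}
|L1 ∩ L2| = 5

5


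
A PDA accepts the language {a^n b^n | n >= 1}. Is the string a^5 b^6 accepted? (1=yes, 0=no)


Language requires equal numbers of a's and b's
PDA pushes for each 'a', pops for each 'b'
Number of a's = 5
Number of b's = 6
5 != 6 -> Reject

0


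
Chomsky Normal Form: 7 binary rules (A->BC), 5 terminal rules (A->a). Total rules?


CNF allows two rule forms:
  A -> BC (binary): 7 rules
  A -> a (terminal): 5 rules
Total = 7 + 5 = 12

12


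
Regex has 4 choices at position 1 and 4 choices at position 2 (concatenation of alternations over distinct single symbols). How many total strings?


First group: 4 alternatives
Second group: 4 alternatives
Concatenation: each choice from group 1 pairs with each from group 2
Total = 4 x 4 = 16

16


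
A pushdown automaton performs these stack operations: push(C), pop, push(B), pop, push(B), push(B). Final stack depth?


Tracing stack operations:
  push(C) -> stack = [C], depth=1
  pop -> removed C, stack = [], depth=0
  push(B) -> stack = [B], depth=1
  pop -> removed B, stack = [], depth=0
  push(B) -> stack = [B], depth=1
  push(B) -> stack = [B,B], depth=2
Final depth = 2

2


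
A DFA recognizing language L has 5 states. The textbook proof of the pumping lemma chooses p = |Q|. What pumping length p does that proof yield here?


Pumping lemma for regular languages (standard proof):
Take p = |Q|, the number of DFA states.
Any string of length >= |Q| passes through |Q|+1 states while reading its first |Q| symbols,
so by pigeonhole some state repeats, giving the loop that can be pumped.
Here |Q| = 5
Therefore the proof uses p = 5

5


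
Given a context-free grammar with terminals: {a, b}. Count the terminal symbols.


Terminal symbols: a, b
Counting each: a (#1), b (#2)
Total = 2

2


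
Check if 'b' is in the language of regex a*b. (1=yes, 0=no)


Pattern: a*b
String: 'b'
Pattern requires: zero or more 'a's followed by exactly one 'b'
Found 0 leading 'a's
Remaining: 'b'
Remaining is exactly 'b' -> match
Result: 1

1


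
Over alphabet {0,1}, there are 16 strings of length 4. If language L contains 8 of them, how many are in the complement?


Alphabet: {0,1}
String length: 4
Total strings of length 4 = 2^4 = 16
Strings in L = 8
Complement = total - |L|
= 16 - 8
= 8

8


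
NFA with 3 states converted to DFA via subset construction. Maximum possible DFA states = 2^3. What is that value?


NFA has 3 states
Subset construction: each DFA state = subset of NFA states
Maximum subsets = 2^3
2^3 = 8

8


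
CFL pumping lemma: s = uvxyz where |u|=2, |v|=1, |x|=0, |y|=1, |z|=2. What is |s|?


|s| = |u| + |v| + |x| + |y| + |z|
= 2 + 1 + 0 + 1 + 2
= 3 + 0 + 3
= 3 + 3
= 6

6


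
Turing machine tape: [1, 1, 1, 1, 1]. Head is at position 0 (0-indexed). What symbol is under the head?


Tape: [1, 1, 1, 1, 1]
Positions: 0 1 2 3 4
Values:    1 1 1 1 1
Head at position 0
tape[0] = 1

1


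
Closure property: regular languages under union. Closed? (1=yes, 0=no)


Regular languages are closed under:
- Union (DFA product construction)
- Intersection (DFA product construction)
- Complement (swap accept/reject states)
- Concatenation (NFA construction)
- Kleene star (NFA construction)
union is in this list
Therefore: closed

1


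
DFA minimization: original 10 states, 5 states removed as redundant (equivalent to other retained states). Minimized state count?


Original DFA: 10 states
Redundant states removed: 5
Minimized states = original - removed
= 10 - 5
= 5

5


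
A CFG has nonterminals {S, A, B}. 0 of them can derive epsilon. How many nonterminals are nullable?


Nonterminals: {S, A, B}
A nonterminal is nullable if it can derive epsilon
Counting nullable nonterminals: 0
Total nullable = 0

0


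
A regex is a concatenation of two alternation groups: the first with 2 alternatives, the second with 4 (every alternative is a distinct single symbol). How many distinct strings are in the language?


First group: 2 alternatives
Second group: 4 alternatives
Concatenation: each choice from group 1 pairs with each from group 2
Total = 2 x 4 = 8

8


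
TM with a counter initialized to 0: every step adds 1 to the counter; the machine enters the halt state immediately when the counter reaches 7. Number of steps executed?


Counter starts at 0. Counting sequence:
  Step 1: counter = 1
  Step 2: counter = 2
  Step 3: counter = 3
  Step 4: counter = 4
  Step 5: counter = 5
  Step 6: counter = 6
  Step 7: counter = 7
Counter reached 7 -> halt
Total steps = 7

7


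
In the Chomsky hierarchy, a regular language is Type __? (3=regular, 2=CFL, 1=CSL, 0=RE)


Chomsky hierarchy levels:
  Type 3: Regular (DFA/NFA/regex)
  Type 2: Context-free (PDA)
  Type 1: Context-sensitive
  Type 0: Recursively enumerable (TM)
'regular' corresponds to Type 3

3


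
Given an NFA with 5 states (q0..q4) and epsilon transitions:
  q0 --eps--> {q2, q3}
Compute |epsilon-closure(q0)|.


Starting from q0
Initialize closure = {q0}
Follow epsilon from q0 -> add q2
Follow epsilon from q0 -> add q3
Final closure: {q0, q2, q3}
Size = 3

3


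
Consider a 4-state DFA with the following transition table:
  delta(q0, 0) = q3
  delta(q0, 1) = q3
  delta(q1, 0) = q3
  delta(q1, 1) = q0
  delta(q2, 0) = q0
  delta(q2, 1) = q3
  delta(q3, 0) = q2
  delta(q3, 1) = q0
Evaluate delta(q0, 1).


Looking up transition function:
delta(q0, 1) in the table
Row: q0, Column: 1
Result: q3

q3


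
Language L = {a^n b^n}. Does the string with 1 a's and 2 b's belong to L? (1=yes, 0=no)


Language requires equal numbers of a's and b's
PDA pushes for each 'a', pops for each 'b'
Number of a's = 1
Number of b's = 2
1 != 2 -> Reject

0


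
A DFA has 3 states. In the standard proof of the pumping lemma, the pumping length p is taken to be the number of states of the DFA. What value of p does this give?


Pumping lemma for regular languages (standard proof):
Take p = |Q|, the number of DFA states.
Any string of length >= |Q| passes through |Q|+1 states while reading its first |Q| symbols,
so by pigeonhole some state repeats, giving the loop that can be pumped.
Here |Q| = 3
Therefore the proof uses p = 3

3


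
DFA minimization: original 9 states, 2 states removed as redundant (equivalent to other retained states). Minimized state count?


Original DFA: 9 states
Redundant states removed: 2
Minimized states = original - removed
= 9 - 2
= 7

7


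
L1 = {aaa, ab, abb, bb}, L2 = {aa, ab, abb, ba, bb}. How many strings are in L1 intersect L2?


L1 = {aaa, ab, abb, bb}
L2 = {aa, ab, abb, ba, bb}
Checking each string in L1 against L2:
  'aaa': in L2? No
  'ab': in L2? Yes
  'abb': in L2? Yes
  'bb': in L2? Yes
Intersection = {ab, abb, bb}
|L1 ∩ L2| = 3

3


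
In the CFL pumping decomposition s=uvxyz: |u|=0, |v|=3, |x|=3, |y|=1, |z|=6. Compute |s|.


|s| = |u| + |v| + |x| + |y| + |z|
= 0 + 3 + 3 + 1 + 6
= 3 + 3 + 7
= 6 + 7
= 13

13


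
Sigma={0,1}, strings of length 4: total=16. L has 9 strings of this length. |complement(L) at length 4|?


Alphabet: {0,1}
String length: 4
Total strings of length 4 = 2^4 = 16
Strings in L = 9
Complement = total - |L|
= 16 - 9
= 7

7


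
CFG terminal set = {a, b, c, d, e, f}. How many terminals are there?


Terminal symbols: a, b, c, d, e, f
Counting each: a (#1), b (#2), c (#3), d (#4), e (#5), f (#6)
Total = 6

6


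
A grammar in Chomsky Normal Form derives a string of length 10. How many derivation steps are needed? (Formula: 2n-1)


Chomsky Normal Form derivation:
String length n = 10
Each step either:
  - Splits a nonterminal into two (n-1 such steps)
  - Converts a nonterminal to terminal (n such steps)
Total = (n-1) + n = 2n - 1
= 2(10) - 1
= 20 - 1
= 19

19


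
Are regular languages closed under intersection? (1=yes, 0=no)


Regular languages are closed under:
- Union (DFA product construction)
- Intersection (DFA product construction)
- Complement (swap accept/reject states)
- Concatenation (NFA construction)
- Kleene star (NFA construction)
intersection is in this list
Therefore: closed

1


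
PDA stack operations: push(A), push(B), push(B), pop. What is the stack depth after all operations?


Tracing stack operations:
  push(A) -> stack = [A], depth=1
  push(B) -> stack = [A,B], depth=2
  push(B) -> stack = [A,B,B], depth=3
  pop -> removed B, stack = [A,B], depth=2
Final depth = 2

2


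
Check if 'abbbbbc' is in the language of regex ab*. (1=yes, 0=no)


Pattern: ab*
String: 'abbbbbc'
Pattern requires: exactly one 'a' followed by zero or more 'b's
First char is 'a' -> OK
Rest 'bbbbbc': all b's? No
Result: 0

0


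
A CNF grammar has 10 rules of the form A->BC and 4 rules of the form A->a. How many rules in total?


CNF allows two rule forms:
  A -> BC (binary): 10 rules
  A -> a (terminal): 4 rules
Total = 10 + 4 = 14

14


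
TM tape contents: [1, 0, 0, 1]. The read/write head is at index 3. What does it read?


Tape: [1, 0, 0, 1]
Positions: 0 1 2 3
Values:    1 0 0 1
Head at position 3
tape[3] = 1

1


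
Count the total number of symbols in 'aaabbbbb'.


String: 'aaabbbbb'
Counting characters:
  'a' appears 3 time(s)
  'b' appears 5 time(s)
Total length = 3 + 5 = 8

8


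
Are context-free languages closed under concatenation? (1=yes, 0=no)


CFL closure properties:
  Closed under: union, concatenation, Kleene star
  NOT closed under: intersection, complement
Operation 'concatenation' is in closed list -> Yes (closed)

1


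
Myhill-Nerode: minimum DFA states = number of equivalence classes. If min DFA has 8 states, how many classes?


Myhill-Nerode theorem:
Number of equivalence classes = number of states in minimal DFA
Minimal DFA states = 8
Therefore equivalence classes = 8

8


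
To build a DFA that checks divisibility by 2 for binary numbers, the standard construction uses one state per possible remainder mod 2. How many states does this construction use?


Divisibility by 2 is tracked via the remainder mod 2: 0, 1, ..., 1
The construction assigns one state to each remainder
Number of remainders = 2

2


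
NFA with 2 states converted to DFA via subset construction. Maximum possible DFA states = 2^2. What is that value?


NFA has 2 states
Subset construction: each DFA state = subset of NFA states
Maximum subsets = 2^2
2^2 = 4

4


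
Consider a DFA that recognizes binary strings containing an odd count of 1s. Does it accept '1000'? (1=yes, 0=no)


DFA has 2 states: q_even (start, accept=no) and q_odd
Processing string '1000' character by character:
  Position 0: read '1', 1-count=1 -> q_odd
  Position 1: read '0', 1-count=1 -> q_odd (no change)
  Position 2: read '0', 1-count=1 -> q_odd (no change)
  Position 3: read '0', 1-count=1 -> q_odd (no change)
Final state: q_odd, total 1s = 1 (odd); the DFA requires an odd count -> accept

1


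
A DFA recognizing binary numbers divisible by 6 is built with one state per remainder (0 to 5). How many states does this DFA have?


Divisibility by 6 is tracked via the remainder mod 6: 0, 1, ..., 5
The construction assigns one state to each remainder
Number of remainders = 6

6


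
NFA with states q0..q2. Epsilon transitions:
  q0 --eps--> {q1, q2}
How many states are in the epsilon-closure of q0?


Starting from q0
Initialize closure = {q0}
Follow epsilon from q0 -> add q1
Follow epsilon from q0 -> add q2
Final closure: {q0, q1, q2}
Size = 3

3


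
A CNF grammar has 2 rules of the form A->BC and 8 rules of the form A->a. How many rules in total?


CNF allows two rule forms:
  A -> BC (binary): 2 rules
  A -> a (terminal): 8 rules
Total = 2 + 8 = 10

10


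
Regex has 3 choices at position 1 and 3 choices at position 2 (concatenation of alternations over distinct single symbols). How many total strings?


First group: 3 alternatives
Second group: 3 alternatives
Concatenation: each choice from group 1 pairs with each from group 2
Total = 3 x 3 = 9

9


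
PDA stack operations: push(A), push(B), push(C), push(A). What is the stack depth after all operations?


Tracing stack operations:
  push(A) -> stack = [A], depth=1
  push(B) -> stack = [A,B], depth=2
  push(C) -> stack = [A,B,C], depth=3
  push(A) -> stack = [A,B,C,A], depth=4
Final depth = 4

4


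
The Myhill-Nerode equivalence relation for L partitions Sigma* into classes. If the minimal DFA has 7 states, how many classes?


Myhill-Nerode theorem:
Number of equivalence classes = number of states in minimal DFA
Minimal DFA states = 7
Therefore equivalence classes = 7

7


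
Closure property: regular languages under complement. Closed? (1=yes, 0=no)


Regular languages are closed under:
- Union (DFA product construction)
- Intersection (DFA product construction)
- Complement (swap accept/reject states)
- Concatenation (NFA construction)
- Kleene star (NFA construction)
complement is in this list
Therefore: closed

1


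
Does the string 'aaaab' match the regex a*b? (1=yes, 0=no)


Pattern: a*b
String: 'aaaab'
Pattern requires: zero or more 'a's followed by exactly one 'b'
Found 4 leading 'a's
Remaining: 'b'
Remaining is exactly 'b' -> match
Result: 1

1


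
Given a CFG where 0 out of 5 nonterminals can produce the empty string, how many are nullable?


Nonterminals: {S, A, B, C, D}
A nonterminal is nullable if it can derive epsilon
Counting nullable nonterminals: 0
Total nullable = 0

0


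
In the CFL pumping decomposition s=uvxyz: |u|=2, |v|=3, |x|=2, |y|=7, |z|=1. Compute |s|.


|s| = |u| + |v| + |x| + |y| + |z|
= 2 + 3 + 2 + 7 + 1
= 5 + 2 + 8
= 7 + 8
= 15

15


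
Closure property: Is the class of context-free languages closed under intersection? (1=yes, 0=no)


CFL closure properties:
  Closed under: union, concatenation, Kleene star
  NOT closed under: intersection, complement
Operation 'intersection' is in not-closed list -> No (not closed)

0


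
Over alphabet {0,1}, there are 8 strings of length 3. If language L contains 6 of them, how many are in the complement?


Alphabet: {0,1}
String length: 3
Total strings of length 3 = 2^3 = 8
Strings in L = 6
Complement = total - |L|
= 8 - 6
= 2

2


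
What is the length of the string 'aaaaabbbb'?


String: 'aaaaabbbb'
Counting characters:
  'a' appears 5 time(s)
  'b' appears 4 time(s)
Total length = 5 + 4 = 9

9


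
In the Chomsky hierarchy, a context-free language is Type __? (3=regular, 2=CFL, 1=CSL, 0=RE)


Chomsky hierarchy levels:
  Type 3: Regular (DFA/NFA/regex)
  Type 2: Context-free (PDA)
  Type 1: Context-sensitive
  Type 0: Recursively enumerable (TM)
'context-free' corresponds to Type 2

2


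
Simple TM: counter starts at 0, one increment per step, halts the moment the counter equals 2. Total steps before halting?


Counter starts at 0. Counting sequence:
  Step 1: counter = 1
  Step 2: counter = 2
Counter reached 2 -> halt
Total steps = 2

2


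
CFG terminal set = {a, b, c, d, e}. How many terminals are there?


Terminal symbols: a, b, c, d, e
Counting each: a (#1), b (#2), c (#3), d (#4), e (#5)
Total = 5

5


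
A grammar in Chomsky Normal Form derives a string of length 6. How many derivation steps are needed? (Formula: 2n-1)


Chomsky Normal Form derivation:
String length n = 6
Each step either:
  - Splits a nonterminal into two (n-1 such steps)
  - Converts a nonterminal to terminal (n such steps)
Total = (n-1) + n = 2n - 1
= 2(6) - 1
= 12 - 1
= 11

11


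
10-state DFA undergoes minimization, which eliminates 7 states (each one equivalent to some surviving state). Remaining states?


Original DFA: 10 states
Redundant states removed: 7
Minimized states = original - removed
= 10 - 7
= 3

3


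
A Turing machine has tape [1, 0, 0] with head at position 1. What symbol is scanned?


Tape: [1, 0, 0]
Positions: 0 1 2
Values:    1 0 0
Head at position 1
tape[1] = 0

0


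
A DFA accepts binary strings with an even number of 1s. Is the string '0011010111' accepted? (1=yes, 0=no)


DFA has 2 states: q_even (start, accept=yes) and q_odd
Processing string '0011010111' character by character:
  Position 0: read '0', 1-count=0 -> q_even (no change)
  Position 1: read '0', 1-count=0 -> q_even (no change)
  Position 2: read '1', 1-count=1 -> q_odd
  Position 3: read '1', 1-count=2 -> q_even
  Position 4: read '0', 1-count=2 -> q_even (no change)
  Position 5: read '1', 1-count=3 -> q_odd
  Position 6: read '0', 1-count=3 -> q_odd (no change)
  Position 7: read '1', 1-count=4 -> q_even
  Position 8: read '1', 1-count=5 -> q_odd
  Position 9: read '1', 1-count=6 -> q_even
Final state: q_even, total 1s = 6 (even); the DFA requires an even count -> accept

1


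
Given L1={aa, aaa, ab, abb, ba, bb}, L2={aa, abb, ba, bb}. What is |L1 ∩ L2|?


L1 = {aa, aaa, ab, abb, ba, bb}
L2 = {aa, abb, ba, bb}
Checking each string in L1 against L2:
  'aa': in L2? Yes
  'aaa': in L2? No
  'ab': in L2? No
  'abb': in L2? Yes
  'ba': in L2? Yes
  'bb': in L2? Yes
Intersection = {aa, abb, ba, bb}
|L1 ∩ L2| = 4

4


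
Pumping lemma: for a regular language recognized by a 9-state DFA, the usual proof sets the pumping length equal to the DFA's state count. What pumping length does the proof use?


Pumping lemma for regular languages (standard proof):
Take p = |Q|, the number of DFA states.
Any string of length >= |Q| passes through |Q|+1 states while reading its first |Q| symbols,
so by pigeonhole some state repeats, giving the loop that can be pumped.
Here |Q| = 9
Therefore the proof uses p = 9

9


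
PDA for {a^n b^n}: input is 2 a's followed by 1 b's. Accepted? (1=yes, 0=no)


Language requires equal numbers of a's and b's
PDA pushes for each 'a', pops for each 'b'
Number of a's = 2
Number of b's = 1
2 != 1 -> Reject

0


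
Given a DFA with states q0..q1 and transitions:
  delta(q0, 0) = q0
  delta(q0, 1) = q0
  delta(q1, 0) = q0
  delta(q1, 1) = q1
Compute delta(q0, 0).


Looking up transition function:
delta(q0, 0) in the table
Row: q0, Column: 0
Result: q0

q0


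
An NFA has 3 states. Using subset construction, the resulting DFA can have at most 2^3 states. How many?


NFA has 3 states
Subset construction: each DFA state = subset of NFA states
Maximum subsets = 2^3
2^3 = 8

8


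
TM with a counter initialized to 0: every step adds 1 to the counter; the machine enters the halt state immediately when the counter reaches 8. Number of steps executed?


Counter starts at 0. Counting sequence:
  Step 1: counter = 1
  Step 2: counter = 2
  Step 3: counter = 3
  Step 4: counter = 4
  Step 5: counter = 5
  Step 6: counter = 6
  Step 7: counter = 7
  Step 8: counter = 8
Counter reached 8 -> halt
Total steps = 8

8


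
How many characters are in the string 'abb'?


String: 'abb'
Counting characters:
  'a' appears 1 time(s)
  'b' appears 2 time(s)
Total length = 1 + 2 = 3

3


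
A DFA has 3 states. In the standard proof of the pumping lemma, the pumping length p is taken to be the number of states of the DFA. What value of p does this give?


Pumping lemma for regular languages (standard proof):
Take p = |Q|, the number of DFA states.
Any string of length >= |Q| passes through |Q|+1 states while reading its first |Q| symbols,
so by pigeonhole some state repeats, giving the loop that can be pumped.
Here |Q| = 3
Therefore the proof uses p = 3

3


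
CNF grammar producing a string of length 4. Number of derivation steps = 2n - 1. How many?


Chomsky Normal Form derivation:
String length n = 4
Each step either:
  - Splits a nonterminal into two (n-1 such steps)
  - Converts a nonterminal to terminal (n such steps)
Total = (n-1) + n = 2n - 1
= 2(4) - 1
= 8 - 1
= 7

7


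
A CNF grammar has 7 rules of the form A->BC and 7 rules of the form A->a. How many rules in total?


CNF allows two rule forms:
  A -> BC (binary): 7 rules
  A -> a (terminal): 7 rules
Total = 7 + 7 = 14

14


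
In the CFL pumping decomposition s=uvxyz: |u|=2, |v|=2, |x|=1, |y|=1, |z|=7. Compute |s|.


|s| = |u| + |v| + |x| + |y| + |z|
= 2 + 2 + 1 + 1 + 7
= 4 + 1 + 8
= 5 + 8
= 13

13


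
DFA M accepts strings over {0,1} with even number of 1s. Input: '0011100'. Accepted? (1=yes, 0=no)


DFA has 2 states: q_even (start, accept=yes) and q_odd
Processing string '0011100' character by character:
  Position 0: read '0', 1-count=0 -> q_even (no change)
  Position 1: read '0', 1-count=0 -> q_even (no change)
  Position 2: read '1', 1-count=1 -> q_odd
  Position 3: read '1', 1-count=2 -> q_even
  Position 4: read '1', 1-count=3 -> q_odd
  Position 5: read '0', 1-count=3 -> q_odd (no change)
  Position 6: read '0', 1-count=3 -> q_odd (no change)
Final state: q_odd, total 1s = 3 (odd); the DFA requires an even count -> reject

0


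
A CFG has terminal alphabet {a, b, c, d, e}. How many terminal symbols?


Terminal symbols: a, b, c, d, e
Counting each: a (#1), b (#2), c (#3), d (#4), e (#5)
Total = 5

5


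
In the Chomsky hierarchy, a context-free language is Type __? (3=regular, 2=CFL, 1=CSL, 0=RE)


Chomsky hierarchy levels:
  Type 3: Regular (DFA/NFA/regex)
  Type 2: Context-free (PDA)
  Type 1: Context-sensitive
  Type 0: Recursively enumerable (TM)
'context-free' corresponds to Type 2

2


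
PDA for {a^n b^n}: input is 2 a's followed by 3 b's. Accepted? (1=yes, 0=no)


Language requires equal numbers of a's and b's
PDA pushes for each 'a', pops for each 'b'
Number of a's = 2
Number of b's = 3
2 != 3 -> Reject

0


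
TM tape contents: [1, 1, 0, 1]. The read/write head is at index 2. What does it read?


Tape: [1, 1, 0, 1]
Positions: 0 1 2 3
Values:    1 1 0 1
Head at position 2
tape[2] = 0

0


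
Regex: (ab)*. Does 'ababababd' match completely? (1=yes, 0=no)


Pattern: (ab)*
String: 'ababababd'
Pattern requires: zero or more repetitions of 'ab'
Length 9 is odd -> cannot be (ab)* -> no match
Result: 0

0


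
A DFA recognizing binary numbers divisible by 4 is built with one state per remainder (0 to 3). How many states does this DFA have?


Divisibility by 4 is tracked via the remainder mod 4: 0, 1, ..., 3
The construction assigns one state to each remainder
Number of remainders = 4

4


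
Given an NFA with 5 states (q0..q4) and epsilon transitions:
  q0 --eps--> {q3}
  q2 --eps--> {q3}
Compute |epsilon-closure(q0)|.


Starting from q0
Initialize closure = {q0}
Follow epsilon from q0 -> add q3
Final closure: {q0, q3}
Size = 2

2


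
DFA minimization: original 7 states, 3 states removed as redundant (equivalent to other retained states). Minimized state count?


Original DFA: 7 states
Redundant states removed: 3
Minimized states = original - removed
= 7 - 3
= 4

4


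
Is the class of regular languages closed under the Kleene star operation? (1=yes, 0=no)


Regular languages are closed under:
- Union (DFA product construction)
- Intersection (DFA product construction)
- Complement (swap accept/reject states)
- Concatenation (NFA construction)
- Kleene star (NFA construction)
Kleene star is in this list
Therefore: closed

1
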